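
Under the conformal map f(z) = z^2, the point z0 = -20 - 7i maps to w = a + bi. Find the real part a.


Step 1: z0 = -20 - 7i
Step 2: z0^2 = (-20)^2 - (-7)^2 + 280i
Step 3: real part = 400 - 49 = 351

351


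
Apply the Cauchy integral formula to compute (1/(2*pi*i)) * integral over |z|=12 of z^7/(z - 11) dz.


Step 1: f(z) = z^7, a = 11 is inside |z| = 12
Step 2: By Cauchy integral formula: (1/(2pi*i)) * integral = f(a)
Step 3: f(11) = 11^7 = 19487171

19487171


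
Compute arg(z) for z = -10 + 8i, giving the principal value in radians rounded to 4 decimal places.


Step 1: z = -10 + 8i
Step 2: arg(z) = atan2(8, -10)
Step 3: arg(z) = 2.4669

2.4669


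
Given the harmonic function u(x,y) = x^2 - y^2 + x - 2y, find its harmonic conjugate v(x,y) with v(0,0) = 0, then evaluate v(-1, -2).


Step 1: v_x = -u_y = 2y + 2
Step 2: v_y = u_x = 2x + 1
Step 3: v = 2xy + 2x + y + C
Step 4: v(0,0) = 0 => C = 0
Step 5: v(-1, -2) = 0

0


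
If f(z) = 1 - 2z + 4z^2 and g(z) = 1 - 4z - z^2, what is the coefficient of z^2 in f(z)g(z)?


Step 1: z^2 term in f*g comes from: (1)*(-z^2) + (-2z)*(-4z) + (4z^2)*(1)
Step 2: = -1 + 8 + 4
Step 3: = 11

11


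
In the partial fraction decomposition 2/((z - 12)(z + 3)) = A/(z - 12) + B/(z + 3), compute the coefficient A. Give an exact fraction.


Step 1: Multiply both sides by (z - 12) and set z = 12
Step 2: A = 2 / (12 + 3)
Step 3: A = 2 / 15
Step 4: A = 2/15

2/15


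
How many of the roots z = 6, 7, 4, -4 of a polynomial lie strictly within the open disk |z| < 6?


Step 1: Check each root:
  z = 6: |6| = 6 >= 6
  z = 7: |7| = 7 >= 6
  z = 4: |4| = 4 < 6
  z = -4: |-4| = 4 < 6
Step 2: Count = 2

2


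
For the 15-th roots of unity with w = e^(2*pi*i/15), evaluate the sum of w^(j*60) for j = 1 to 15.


Step 1: The sum sum_{j=1}^{n} w^(k*j) equals n if n | k, else 0.
Step 2: Here n = 15, k = 60
Step 3: Does n divide k? 15 | 60 -> True
Step 4: Sum = 15

15


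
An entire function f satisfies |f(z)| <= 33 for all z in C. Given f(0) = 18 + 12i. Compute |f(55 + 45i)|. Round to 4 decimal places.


Step 1: By Liouville's theorem, a bounded entire function is constant.
Step 2: f(z) = f(0) = 18 + 12i for all z.
Step 3: |f(w)| = |18 + 12i| = sqrt(324 + 144)
Step 4: = 21.6333

21.6333


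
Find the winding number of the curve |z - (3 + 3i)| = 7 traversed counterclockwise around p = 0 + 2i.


Step 1: Center c = (3, 3), radius = 7
Step 2: |p - c|^2 = (-3)^2 + (-1)^2 = 10
Step 3: r^2 = 49
Step 4: |p-c| < r so winding number = 1

1


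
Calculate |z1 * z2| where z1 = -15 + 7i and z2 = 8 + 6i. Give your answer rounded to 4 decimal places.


Step 1: |z1| = sqrt((-15)^2 + 7^2) = sqrt(274)
Step 2: |z2| = sqrt(8^2 + 6^2) = sqrt(100)
Step 3: |z1*z2| = |z1|*|z2| = sqrt(274) * sqrt(100) = sqrt(274 * 100) = sqrt(27400)
Step 4: = 165.5295

165.5295


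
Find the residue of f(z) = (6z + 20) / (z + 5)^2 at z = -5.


Step 1: Pole of order 2 at z = -5
Step 2: Res = lim d/dz [(z + 5)^2 * f(z)] as z -> -5
Step 3: (z + 5)^2 * f(z) = 6z + 20
Step 4: d/dz[6z + 20] = 6

6


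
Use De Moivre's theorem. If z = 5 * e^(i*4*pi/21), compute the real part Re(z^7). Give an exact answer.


Step 1: By De Moivre's theorem, z^7 = 5^7 * e^(i*7*4*pi/21) = 78125 * (cos(4*pi/3) + i*sin(4*pi/3))
Step 2: |z|^7 = 5^7 = 78125
Step 3: The angle 4*pi/3 already lies in [0, 2*pi)
Step 4: cos(4*pi/3) = -1/2
Step 5: Re(z^7) = 78125 * (-1/2) = -78125/2

-78125/2


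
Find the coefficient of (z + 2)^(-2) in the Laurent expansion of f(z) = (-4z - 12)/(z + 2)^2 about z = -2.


Step 1: Write the numerator in powers of (z + 2): -4z - 12 = -4(z + 2) + (-4*(-2) - 12) = -4(z + 2) - 4
Step 2: Divide by (z + 2)^2: f(z) = -4(z + 2)^(-2) - 4(z + 2)^(-1)
Step 3: This finite sum is the Laurent series of f about z = -2.
Step 4: Coefficient of (z + 2)^(-2) = -4*(-2) - 12 = -4

-4


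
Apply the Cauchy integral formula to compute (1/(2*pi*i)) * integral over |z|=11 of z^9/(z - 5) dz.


Step 1: f(z) = z^9, a = 5 is inside |z| = 11
Step 2: By Cauchy integral formula: (1/(2pi*i)) * integral = f(a)
Step 3: f(5) = 5^9 = 1953125

1953125


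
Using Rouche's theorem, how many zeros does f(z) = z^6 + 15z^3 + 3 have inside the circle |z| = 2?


Step 1: On |z| = 2 the three terms have sizes |z^6| = 2^6 = 64, |15z^3| = 15*2^3 = 120, |3| = 3
Step 2: The dominant term is g(z) = 15z^3; let h(z) = z^6 + 3 so f = g + h
Step 3: On |z| = 2: |g| = 120 and |h| <= 64 + 3 = 67
Step 4: Since 120 > 67, |h| < |g| on |z| = 2, so by Rouche f has the same number of zeros as g inside |z| < 2
Step 5: g(z) = 15z^3 has 3 zeros (at the origin, multiplicity 3) inside |z| < 2. Answer = 3

3


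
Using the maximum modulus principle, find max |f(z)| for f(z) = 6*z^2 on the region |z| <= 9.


Step 1: On |z| = 9, |f(z)| = 6 * |z|^2 = 6 * 9^2
Step 2: By maximum modulus principle, maximum is on boundary.
Step 3: Maximum = 6 * 81 = 486

486


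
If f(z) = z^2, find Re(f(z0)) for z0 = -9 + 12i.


Step 1: z0 = -9 + 12i
Step 2: z0^2 = (-9)^2 - 12^2 - 216i
Step 3: real part = 81 - 144 = -63

-63


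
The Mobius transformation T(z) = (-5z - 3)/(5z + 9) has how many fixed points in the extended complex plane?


Step 1: Fixed points satisfy T(z) = z
Step 2: 5z^2 + 14z + 3 = 0
Step 3: Discriminant = 14^2 - 4*5*3 = 136
Step 4: Number of fixed points = 2

2


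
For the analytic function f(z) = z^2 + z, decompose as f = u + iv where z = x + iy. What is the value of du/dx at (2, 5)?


Step 1: f(z) = (x+iy)^2 + (x+iy) + 0
Step 2: u = (x^2 - y^2) + x + 0
Step 3: u_x = 2x + 1
Step 4: At (2, 5): u_x = 4 + 1 = 5

5


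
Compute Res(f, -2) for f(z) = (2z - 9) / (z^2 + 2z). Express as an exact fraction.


Step 1: Q(z) = z^2 + 2z = (z + 2)(z)
Step 2: Q'(z) = 2z + 2
Step 3: Q'(-2) = -2, P(-2) = -13
Step 4: Res = P(-2)/Q'(-2) = -13/(-2) = 13/2

13/2


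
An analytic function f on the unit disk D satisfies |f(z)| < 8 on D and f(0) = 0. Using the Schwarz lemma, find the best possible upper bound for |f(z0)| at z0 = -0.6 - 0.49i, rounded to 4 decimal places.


Step 1: g = f/8 maps D -> D with g(0) = 0, so by the Schwarz lemma |g(z)| <= |z|, i.e. |f(z)| <= 8|z|; this is sharp (f(z) = 8z).
Step 2: |z0|^2 = (-0.6)^2 + (-0.49)^2 = 0.6001
Step 3: |z0| = sqrt(0.6001) = 0.774661
Step 4: Best bound = 8 * |z0| = 8 * 0.774661 = 6.1973

6.1973


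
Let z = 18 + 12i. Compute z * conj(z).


Step 1: conj(z) = 18 - 12i
Step 2: z * conj(z) = 18^2 + 12^2
Step 3: = 324 + 144 = 468

468


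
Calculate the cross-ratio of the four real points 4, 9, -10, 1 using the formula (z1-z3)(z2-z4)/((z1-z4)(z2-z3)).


Step 1: (z1-z3)(z2-z4) = 14 * 8 = 112
Step 2: (z1-z4)(z2-z3) = 3 * 19 = 57
Step 3: Cross-ratio = 112/57 = 112/57

112/57


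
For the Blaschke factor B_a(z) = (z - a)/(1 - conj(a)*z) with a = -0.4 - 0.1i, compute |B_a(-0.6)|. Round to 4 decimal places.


Step 1: Numerator z0 - a = -0.6 - (-0.4 - 0.1i) = -0.2 + 0.1i
Step 2: Denominator 1 - conj(a)*z0 = 1 - (-0.4 + 0.1i)*(-0.6) = 0.76 + 0.06i
Step 3: |z0 - a|^2 = (-0.2)^2 + 0.1^2 = 0.05; |1 - conj(a)*z0|^2 = 0.76^2 + 0.06^2 = 0.5812
Step 4: |B_a(-0.6)| = sqrt(0.05 / 0.5812) = sqrt(0.086029)
Step 5: = 0.2933

0.2933


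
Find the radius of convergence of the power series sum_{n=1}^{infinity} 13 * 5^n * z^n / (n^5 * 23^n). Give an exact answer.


Step 1: General term a_n = 13 * 5^n / (n^5 * 23^n)
Step 2: By the root test, |a_n|^(1/n) = 13^(1/n) * 5 / (n^(5/n) * 23) -> 5/23 as n -> infinity (since 13^(1/n) -> 1 and n^(5/n) -> 1)
Step 3: R = 1/lim|a_n|^(1/n) = 23/5

23/5


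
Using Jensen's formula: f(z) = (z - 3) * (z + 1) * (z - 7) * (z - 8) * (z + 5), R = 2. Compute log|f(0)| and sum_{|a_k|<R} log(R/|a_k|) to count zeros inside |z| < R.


Jensen's formula: (1/2pi)*integral log|f(Re^it)|dt = log|f(0)| + sum_{|a_k|<R} log(R/|a_k|)
Step 1: f(0) = (-3) * 1 * (-7) * (-8) * 5 = -840
Step 2: log|f(0)| = log|3| + log|-1| + log|7| + log|8| + log|-5| = 6.7334
Step 3: Zeros inside |z| < 2: -1
Step 4: Jensen sum = log(2/1) = 0.6931
Step 5: n(R) = number of terms in the Jensen sum = count of zeros inside |z| < 2 = 1

1


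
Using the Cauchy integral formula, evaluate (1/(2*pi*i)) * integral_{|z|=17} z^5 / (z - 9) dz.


Step 1: f(z) = z^5, a = 9 is inside |z| = 17
Step 2: By Cauchy integral formula: (1/(2pi*i)) * integral = f(a)
Step 3: f(9) = 9^5 = 59049

59049


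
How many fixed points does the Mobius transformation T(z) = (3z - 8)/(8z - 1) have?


Step 1: Fixed points satisfy T(z) = z
Step 2: 8z^2 - 4z + 8 = 0
Step 3: Discriminant = (-4)^2 - 4*8*8 = -240
Step 4: Number of fixed points = 2

2


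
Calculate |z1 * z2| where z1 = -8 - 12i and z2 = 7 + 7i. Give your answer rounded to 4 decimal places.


Step 1: |z1| = sqrt((-8)^2 + (-12)^2) = sqrt(208)
Step 2: |z2| = sqrt(7^2 + 7^2) = sqrt(98)
Step 3: |z1*z2| = |z1|*|z2| = sqrt(208) * sqrt(98) = sqrt(208 * 98) = sqrt(20384)
Step 4: = 142.7725

142.7725


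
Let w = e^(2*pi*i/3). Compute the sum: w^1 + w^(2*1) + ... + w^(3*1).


Step 1: The sum sum_{j=1}^{n} w^(k*j) equals n if n | k, else 0.
Step 2: Here n = 3, k = 1
Step 3: Does n divide k? 3 | 1 -> False
Step 4: Sum = 0

0


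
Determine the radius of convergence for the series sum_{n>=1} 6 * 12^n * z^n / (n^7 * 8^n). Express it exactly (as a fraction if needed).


Step 1: General term a_n = 6 * 12^n / (n^7 * 8^n)
Step 2: By the root test, |a_n|^(1/n) = 6^(1/n) * 12 / (n^(7/n) * 8) -> 12/8 as n -> infinity (since 6^(1/n) -> 1 and n^(7/n) -> 1)
Step 3: R = 1/lim|a_n|^(1/n) = 8/12 = 2/3

2/3


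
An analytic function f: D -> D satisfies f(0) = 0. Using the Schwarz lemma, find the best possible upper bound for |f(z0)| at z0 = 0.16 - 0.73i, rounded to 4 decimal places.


Step 1: Schwarz lemma: if f: D -> D is analytic with f(0) = 0, then |f(z)| <= |z| for all z in D, and this is sharp (f(z) = z).
Step 2: |z0|^2 = 0.16^2 + (-0.73)^2 = 0.5585
Step 3: |z0| = sqrt(0.5585) = 0.747329
Step 4: Best bound = |z0| = 0.7473

0.7473


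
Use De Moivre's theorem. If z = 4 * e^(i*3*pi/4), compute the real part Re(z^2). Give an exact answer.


Step 1: By De Moivre's theorem, z^2 = 4^2 * e^(i*2*3*pi/4) = 16 * (cos(3*pi/2) + i*sin(3*pi/2))
Step 2: |z|^2 = 4^2 = 16
Step 3: The angle 3*pi/2 already lies in [0, 2*pi)
Step 4: cos(3*pi/2) = 0
Step 5: Re(z^2) = 16 * 0 = 0

0


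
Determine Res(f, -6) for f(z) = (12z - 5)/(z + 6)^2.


Step 1: Pole of order 2 at z = -6
Step 2: Res = lim d/dz [(z + 6)^2 * f(z)] as z -> -6
Step 3: (z + 6)^2 * f(z) = 12z - 5
Step 4: d/dz[12z - 5] = 12

12


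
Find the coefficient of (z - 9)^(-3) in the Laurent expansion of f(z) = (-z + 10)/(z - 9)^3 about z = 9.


Step 1: Write the numerator in powers of (z - 9): -z + 10 = -(z - 9) + (-1*9 + 10) = -(z - 9) + 1
Step 2: Divide by (z - 9)^3: f(z) = (z - 9)^(-3) - (z - 9)^(-2)
Step 3: This finite sum is the Laurent series of f about z = 9.
Step 4: Coefficient of (z - 9)^(-3) = -1*9 + 10 = 1

1


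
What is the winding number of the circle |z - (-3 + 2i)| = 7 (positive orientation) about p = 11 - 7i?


Step 1: Center c = (-3, 2), radius = 7
Step 2: |p - c|^2 = 14^2 + (-9)^2 = 277
Step 3: r^2 = 49
Step 4: |p-c| > r so winding number = 0

0


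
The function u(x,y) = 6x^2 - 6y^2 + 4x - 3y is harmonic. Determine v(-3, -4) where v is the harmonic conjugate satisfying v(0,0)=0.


Step 1: v_x = -u_y = 12y + 3
Step 2: v_y = u_x = 12x + 4
Step 3: v = 12xy + 3x + 4y + C
Step 4: v(0,0) = 0 => C = 0
Step 5: v(-3, -4) = 119

119


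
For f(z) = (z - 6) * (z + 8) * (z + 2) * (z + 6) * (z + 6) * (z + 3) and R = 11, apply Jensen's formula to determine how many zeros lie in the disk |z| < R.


Jensen's formula: (1/2pi)*integral log|f(Re^it)|dt = log|f(0)| + sum_{|a_k|<R} log(R/|a_k|)
Step 1: f(0) = (-6) * 8 * 2 * 6 * 6 * 3 = -10368
Step 2: log|f(0)| = log|6| + log|-8| + log|-2| + log|-6| + log|-6| + log|-3| = 9.2465
Step 3: Zeros inside |z| < 11: 6, -8, -2, -6, -6, -3
Step 4: Jensen sum = log(11/6) + log(11/8) + log(11/2) + log(11/6) + log(11/6) + log(11/3) = 5.1409
Step 5: n(R) = number of terms in the Jensen sum = count of zeros inside |z| < 11 = 6

6


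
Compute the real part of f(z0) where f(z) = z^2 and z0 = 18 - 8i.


Step 1: z0 = 18 - 8i
Step 2: z0^2 = 18^2 - (-8)^2 - 288i
Step 3: real part = 324 - 64 = 260

260


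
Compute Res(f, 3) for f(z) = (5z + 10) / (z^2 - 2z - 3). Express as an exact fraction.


Step 1: Q(z) = z^2 - 2z - 3 = (z - 3)(z + 1)
Step 2: Q'(z) = 2z - 2
Step 3: Q'(3) = 4, P(3) = 25
Step 4: Res = P(3)/Q'(3) = 25/4 = 25/4

25/4


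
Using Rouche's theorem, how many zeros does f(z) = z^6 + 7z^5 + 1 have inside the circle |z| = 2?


Step 1: On |z| = 2 the three terms have sizes |z^6| = 2^6 = 64, |7z^5| = 7*2^5 = 224, |1| = 1
Step 2: The dominant term is g(z) = 7z^5; let h(z) = z^6 + 1 so f = g + h
Step 3: On |z| = 2: |g| = 224 and |h| <= 64 + 1 = 65
Step 4: Since 224 > 65, |h| < |g| on |z| = 2, so by Rouche f has the same number of zeros as g inside |z| < 2
Step 5: g(z) = 7z^5 has 5 zeros (at the origin, multiplicity 5) inside |z| < 2. Answer = 5

5


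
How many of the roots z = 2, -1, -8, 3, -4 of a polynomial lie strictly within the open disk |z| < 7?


Step 1: Check each root:
  z = 2: |2| = 2 < 7
  z = -1: |-1| = 1 < 7
  z = -8: |-8| = 8 >= 7
  z = 3: |3| = 3 < 7
  z = -4: |-4| = 4 < 7
Step 2: Count = 4

4


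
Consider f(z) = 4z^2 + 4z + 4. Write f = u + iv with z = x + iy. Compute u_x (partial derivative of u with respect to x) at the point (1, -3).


Step 1: f(z) = 4(x+iy)^2 + 4(x+iy) + 4
Step 2: u = 4(x^2 - y^2) + 4x + 4
Step 3: u_x = 8x + 4
Step 4: At (1, -3): u_x = 8 + 4 = 12

12


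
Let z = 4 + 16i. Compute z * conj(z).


Step 1: conj(z) = 4 - 16i
Step 2: z * conj(z) = 4^2 + 16^2
Step 3: = 16 + 256 = 272

272


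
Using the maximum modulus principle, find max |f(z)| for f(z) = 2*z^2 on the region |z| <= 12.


Step 1: On |z| = 12, |f(z)| = 2 * |z|^2 = 2 * 12^2
Step 2: By maximum modulus principle, maximum is on boundary.
Step 3: Maximum = 2 * 144 = 288

288


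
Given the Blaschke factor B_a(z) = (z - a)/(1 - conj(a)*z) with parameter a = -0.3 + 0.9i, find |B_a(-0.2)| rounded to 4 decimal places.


Step 1: Numerator z0 - a = -0.2 - (-0.3 + 0.9i) = 0.1 - 0.9i
Step 2: Denominator 1 - conj(a)*z0 = 1 - (-0.3 - 0.9i)*(-0.2) = 0.94 - 0.18i
Step 3: |z0 - a|^2 = 0.1^2 + (-0.9)^2 = 0.82; |1 - conj(a)*z0|^2 = 0.94^2 + (-0.18)^2 = 0.916
Step 4: |B_a(-0.2)| = sqrt(0.82 / 0.916) = sqrt(0.895197)
Step 5: = 0.9461

0.9461


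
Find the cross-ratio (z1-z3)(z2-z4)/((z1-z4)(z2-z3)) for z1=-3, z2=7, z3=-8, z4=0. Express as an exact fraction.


Step 1: (z1-z3)(z2-z4) = 5 * 7 = 35
Step 2: (z1-z4)(z2-z3) = (-3) * 15 = -45
Step 3: Cross-ratio = -35/45 = -7/9

-7/9


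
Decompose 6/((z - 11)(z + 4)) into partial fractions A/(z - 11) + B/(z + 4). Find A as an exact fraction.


Step 1: Multiply both sides by (z - 11) and set z = 11
Step 2: A = 6 / (11 + 4)
Step 3: A = 6 / 15
Step 4: A = 2/5

2/5


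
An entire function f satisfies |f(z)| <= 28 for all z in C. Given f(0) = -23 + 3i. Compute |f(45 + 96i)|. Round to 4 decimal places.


Step 1: By Liouville's theorem, a bounded entire function is constant.
Step 2: f(z) = f(0) = -23 + 3i for all z.
Step 3: |f(w)| = |-23 + 3i| = sqrt(529 + 9)
Step 4: = 23.1948

23.1948


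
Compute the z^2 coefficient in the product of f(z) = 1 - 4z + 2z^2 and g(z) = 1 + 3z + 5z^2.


Step 1: z^2 term in f*g comes from: (1)*(5z^2) + (-4z)*(3z) + (2z^2)*(1)
Step 2: = 5 - 12 + 2
Step 3: = -5

-5


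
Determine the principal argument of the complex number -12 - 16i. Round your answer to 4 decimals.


Step 1: z = -12 - 16i
Step 2: arg(z) = atan2(-16, -12)
Step 3: arg(z) = -2.2143

-2.2143


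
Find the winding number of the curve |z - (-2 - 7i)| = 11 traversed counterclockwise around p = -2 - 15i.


Step 1: Center c = (-2, -7), radius = 11
Step 2: |p - c|^2 = 0^2 + (-8)^2 = 64
Step 3: r^2 = 121
Step 4: |p-c| < r so winding number = 1

1


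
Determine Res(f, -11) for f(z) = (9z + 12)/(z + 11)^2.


Step 1: Pole of order 2 at z = -11
Step 2: Res = lim d/dz [(z + 11)^2 * f(z)] as z -> -11
Step 3: (z + 11)^2 * f(z) = 9z + 12
Step 4: d/dz[9z + 12] = 9

9


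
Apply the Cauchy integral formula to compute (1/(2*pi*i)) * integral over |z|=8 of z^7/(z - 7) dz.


Step 1: f(z) = z^7, a = 7 is inside |z| = 8
Step 2: By Cauchy integral formula: (1/(2pi*i)) * integral = f(a)
Step 3: f(7) = 7^7 = 823543

823543


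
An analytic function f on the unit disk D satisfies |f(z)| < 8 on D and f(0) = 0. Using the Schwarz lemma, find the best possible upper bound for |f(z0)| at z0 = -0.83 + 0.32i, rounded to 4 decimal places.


Step 1: g = f/8 maps D -> D with g(0) = 0, so by the Schwarz lemma |g(z)| <= |z|, i.e. |f(z)| <= 8|z|; this is sharp (f(z) = 8z).
Step 2: |z0|^2 = (-0.83)^2 + 0.32^2 = 0.7913
Step 3: |z0| = sqrt(0.7913) = 0.88955
Step 4: Best bound = 8 * |z0| = 8 * 0.88955 = 7.1164

7.1164


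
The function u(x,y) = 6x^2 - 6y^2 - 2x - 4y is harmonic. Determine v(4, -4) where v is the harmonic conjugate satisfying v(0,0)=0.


Step 1: v_x = -u_y = 12y + 4
Step 2: v_y = u_x = 12x - 2
Step 3: v = 12xy + 4x - 2y + C
Step 4: v(0,0) = 0 => C = 0
Step 5: v(4, -4) = -168

-168


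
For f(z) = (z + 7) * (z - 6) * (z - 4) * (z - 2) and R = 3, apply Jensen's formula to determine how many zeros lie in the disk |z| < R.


Jensen's formula: (1/2pi)*integral log|f(Re^it)|dt = log|f(0)| + sum_{|a_k|<R} log(R/|a_k|)
Step 1: f(0) = 7 * (-6) * (-4) * (-2) = -336
Step 2: log|f(0)| = log|-7| + log|6| + log|4| + log|2| = 5.8171
Step 3: Zeros inside |z| < 3: 2
Step 4: Jensen sum = log(3/2) = 0.4055
Step 5: n(R) = number of terms in the Jensen sum = count of zeros inside |z| < 3 = 1

1


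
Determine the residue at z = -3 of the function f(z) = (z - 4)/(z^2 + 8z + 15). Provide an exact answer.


Step 1: Q(z) = z^2 + 8z + 15 = (z + 3)(z + 5)
Step 2: Q'(z) = 2z + 8
Step 3: Q'(-3) = 2, P(-3) = -7
Step 4: Res = P(-3)/Q'(-3) = -7/2 = -7/2

-7/2


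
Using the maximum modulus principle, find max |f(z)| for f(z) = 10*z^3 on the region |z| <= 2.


Step 1: On |z| = 2, |f(z)| = 10 * |z|^3 = 10 * 2^3
Step 2: By maximum modulus principle, maximum is on boundary.
Step 3: Maximum = 10 * 8 = 80

80


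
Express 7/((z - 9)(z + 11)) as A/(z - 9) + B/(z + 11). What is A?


Step 1: Multiply both sides by (z - 9) and set z = 9
Step 2: A = 7 / (9 + 11)
Step 3: A = 7 / 20
Step 4: A = 7/20

7/20


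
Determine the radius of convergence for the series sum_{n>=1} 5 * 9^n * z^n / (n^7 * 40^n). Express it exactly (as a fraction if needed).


Step 1: General term a_n = 5 * 9^n / (n^7 * 40^n)
Step 2: By the root test, |a_n|^(1/n) = 5^(1/n) * 9 / (n^(7/n) * 40) -> 9/40 as n -> infinity (since 5^(1/n) -> 1 and n^(7/n) -> 1)
Step 3: R = 1/lim|a_n|^(1/n) = 40/9

40/9


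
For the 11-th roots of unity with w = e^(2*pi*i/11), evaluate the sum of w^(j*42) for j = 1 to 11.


Step 1: The sum sum_{j=1}^{n} w^(k*j) equals n if n | k, else 0.
Step 2: Here n = 11, k = 42
Step 3: Does n divide k? 11 | 42 -> False
Step 4: Sum = 0

0


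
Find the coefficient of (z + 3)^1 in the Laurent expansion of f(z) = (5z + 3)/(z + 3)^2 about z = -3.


Step 1: Write the numerator in powers of (z + 3): 5z + 3 = 5(z + 3) + (5*(-3) + 3) = 5(z + 3) - 12
Step 2: Divide by (z + 3)^2: f(z) = -12(z + 3)^(-2) + 5(z + 3)^(-1)
Step 3: This finite sum is the Laurent series of f about z = -3.
Step 4: Only the powers -2 and -1 appear, so the coefficient of (z + 3)^1 = 0

0


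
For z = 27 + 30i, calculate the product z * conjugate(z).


Step 1: conj(z) = 27 - 30i
Step 2: z * conj(z) = 27^2 + 30^2
Step 3: = 729 + 900 = 1629

1629


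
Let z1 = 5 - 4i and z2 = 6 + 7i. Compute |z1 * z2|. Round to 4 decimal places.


Step 1: |z1| = sqrt(5^2 + (-4)^2) = sqrt(41)
Step 2: |z2| = sqrt(6^2 + 7^2) = sqrt(85)
Step 3: |z1*z2| = |z1|*|z2| = sqrt(41) * sqrt(85) = sqrt(41 * 85) = sqrt(3485)
Step 4: = 59.0339

59.0339


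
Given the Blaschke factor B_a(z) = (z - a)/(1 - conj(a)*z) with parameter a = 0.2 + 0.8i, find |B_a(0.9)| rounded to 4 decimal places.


Step 1: Numerator z0 - a = 0.9 - (0.2 + 0.8i) = 0.7 - 0.8i
Step 2: Denominator 1 - conj(a)*z0 = 1 - (0.2 - 0.8i)*0.9 = 0.82 + 0.72i
Step 3: |z0 - a|^2 = 0.7^2 + (-0.8)^2 = 1.13; |1 - conj(a)*z0|^2 = 0.82^2 + 0.72^2 = 1.1908
Step 4: |B_a(0.9)| = sqrt(1.13 / 1.1908) = sqrt(0.948942)
Step 5: = 0.9741

0.9741


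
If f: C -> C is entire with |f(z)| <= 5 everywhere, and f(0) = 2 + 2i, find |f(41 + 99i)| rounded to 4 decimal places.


Step 1: By Liouville's theorem, a bounded entire function is constant.
Step 2: f(z) = f(0) = 2 + 2i for all z.
Step 3: |f(w)| = |2 + 2i| = sqrt(4 + 4)
Step 4: = 2.8284

2.8284


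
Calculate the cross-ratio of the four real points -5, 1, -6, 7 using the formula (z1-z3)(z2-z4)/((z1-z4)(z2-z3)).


Step 1: (z1-z3)(z2-z4) = 1 * (-6) = -6
Step 2: (z1-z4)(z2-z3) = (-12) * 7 = -84
Step 3: Cross-ratio = 6/84 = 1/14

1/14


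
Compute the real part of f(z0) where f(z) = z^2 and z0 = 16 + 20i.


Step 1: z0 = 16 + 20i
Step 2: z0^2 = 16^2 - 20^2 + 640i
Step 3: real part = 256 - 400 = -144

-144


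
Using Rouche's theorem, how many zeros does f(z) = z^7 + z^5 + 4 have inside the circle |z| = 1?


Step 1: On |z| = 1 the three terms have sizes |z^7| = 1^7 = 1, |z^5| = 1^5 = 1, |4| = 4
Step 2: The dominant term is g(z) = 4; let h(z) = z^7 + z^5 so f = g + h
Step 3: On |z| = 1: |g| = 4 and |h| <= 1 + 1 = 2
Step 4: Since 4 > 2, |h| < |g| on |z| = 1, so by Rouche f has the same number of zeros as g inside |z| < 1
Step 5: g(z) = 4 is a nonzero constant with no zeros inside |z| < 1. Answer = 0

0


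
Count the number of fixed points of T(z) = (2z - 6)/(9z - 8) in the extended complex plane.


Step 1: Fixed points satisfy T(z) = z
Step 2: 9z^2 - 10z + 6 = 0
Step 3: Discriminant = (-10)^2 - 4*9*6 = -116
Step 4: Number of fixed points = 2

2


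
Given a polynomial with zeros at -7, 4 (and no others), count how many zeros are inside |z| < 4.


Step 1: Check each root:
  z = -7: |-7| = 7 >= 4
  z = 4: |4| = 4 >= 4
Step 2: Count = 0

0


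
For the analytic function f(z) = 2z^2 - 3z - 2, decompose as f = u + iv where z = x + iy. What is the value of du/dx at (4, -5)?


Step 1: f(z) = 2(x+iy)^2 - 3(x+iy) - 2
Step 2: u = 2(x^2 - y^2) - 3x - 2
Step 3: u_x = 4x - 3
Step 4: At (4, -5): u_x = 16 - 3 = 13

13


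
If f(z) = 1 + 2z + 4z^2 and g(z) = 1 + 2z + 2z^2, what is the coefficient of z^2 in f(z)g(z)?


Step 1: z^2 term in f*g comes from: (1)*(2z^2) + (2z)*(2z) + (4z^2)*(1)
Step 2: = 2 + 4 + 4
Step 3: = 10

10


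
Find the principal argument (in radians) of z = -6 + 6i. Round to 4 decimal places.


Step 1: z = -6 + 6i
Step 2: arg(z) = atan2(6, -6)
Step 3: arg(z) = 2.3562

2.3562


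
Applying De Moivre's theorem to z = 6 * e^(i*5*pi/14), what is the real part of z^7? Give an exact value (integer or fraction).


Step 1: By De Moivre's theorem, z^7 = 6^7 * e^(i*7*5*pi/14) = 279936 * (cos(5*pi/2) + i*sin(5*pi/2))
Step 2: |z|^7 = 6^7 = 279936
Step 3: Reduce the angle mod 2*pi: 5*pi/2 - 2*pi = pi/2
Step 4: cos(pi/2) = 0
Step 5: Re(z^7) = 279936 * 0 = 0

0


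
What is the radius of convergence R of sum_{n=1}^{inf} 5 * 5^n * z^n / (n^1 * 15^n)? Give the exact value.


Step 1: General term a_n = 5 * 5^n / (n^1 * 15^n)
Step 2: By the root test, |a_n|^(1/n) = 5^(1/n) * 5 / (n^(1/n) * 15) -> 5/15 as n -> infinity (since 5^(1/n) -> 1 and n^(1/n) -> 1)
Step 3: R = 1/lim|a_n|^(1/n) = 15/5 = 3

3


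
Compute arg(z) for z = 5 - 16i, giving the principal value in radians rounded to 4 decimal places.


Step 1: z = 5 - 16i
Step 2: arg(z) = atan2(-16, 5)
Step 3: arg(z) = -1.2679

-1.2679


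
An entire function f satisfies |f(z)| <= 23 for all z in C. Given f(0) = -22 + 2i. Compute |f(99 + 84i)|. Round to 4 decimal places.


Step 1: By Liouville's theorem, a bounded entire function is constant.
Step 2: f(z) = f(0) = -22 + 2i for all z.
Step 3: |f(w)| = |-22 + 2i| = sqrt(484 + 4)
Step 4: = 22.0907

22.0907


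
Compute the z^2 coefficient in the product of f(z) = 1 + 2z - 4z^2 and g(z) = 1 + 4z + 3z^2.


Step 1: z^2 term in f*g comes from: (1)*(3z^2) + (2z)*(4z) + (-4z^2)*(1)
Step 2: = 3 + 8 - 4
Step 3: = 7

7


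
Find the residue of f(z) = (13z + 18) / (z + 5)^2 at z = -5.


Step 1: Pole of order 2 at z = -5
Step 2: Res = lim d/dz [(z + 5)^2 * f(z)] as z -> -5
Step 3: (z + 5)^2 * f(z) = 13z + 18
Step 4: d/dz[13z + 18] = 13

13


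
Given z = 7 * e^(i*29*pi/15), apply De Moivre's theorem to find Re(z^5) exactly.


Step 1: By De Moivre's theorem, z^5 = 7^5 * e^(i*5*29*pi/15) = 16807 * (cos(29*pi/3) + i*sin(29*pi/3))
Step 2: |z|^5 = 7^5 = 16807
Step 3: Reduce the angle mod 2*pi: 29*pi/3 - 8*pi = 5*pi/3
Step 4: cos(5*pi/3) = 1/2
Step 5: Re(z^5) = 16807 * 1/2 = 16807/2

16807/2


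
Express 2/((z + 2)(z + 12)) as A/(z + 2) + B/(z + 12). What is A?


Step 1: Multiply both sides by (z + 2) and set z = -2
Step 2: A = 2 / (-2 + 12)
Step 3: A = 2 / 10
Step 4: A = 1/5

1/5


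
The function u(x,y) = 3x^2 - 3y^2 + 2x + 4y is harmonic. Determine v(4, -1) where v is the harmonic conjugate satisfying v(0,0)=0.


Step 1: v_x = -u_y = 6y - 4
Step 2: v_y = u_x = 6x + 2
Step 3: v = 6xy - 4x + 2y + C
Step 4: v(0,0) = 0 => C = 0
Step 5: v(4, -1) = -42

-42


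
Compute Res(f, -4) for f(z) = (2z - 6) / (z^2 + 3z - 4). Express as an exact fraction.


Step 1: Q(z) = z^2 + 3z - 4 = (z + 4)(z - 1)
Step 2: Q'(z) = 2z + 3
Step 3: Q'(-4) = -5, P(-4) = -14
Step 4: Res = P(-4)/Q'(-4) = -14/(-5) = 14/5

14/5


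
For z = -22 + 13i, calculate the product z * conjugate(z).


Step 1: conj(z) = -22 - 13i
Step 2: z * conj(z) = (-22)^2 + 13^2
Step 3: = 484 + 169 = 653

653


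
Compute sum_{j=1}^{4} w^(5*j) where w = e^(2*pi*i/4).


Step 1: The sum sum_{j=1}^{n} w^(k*j) equals n if n | k, else 0.
Step 2: Here n = 4, k = 5
Step 3: Does n divide k? 4 | 5 -> False
Step 4: Sum = 0

0


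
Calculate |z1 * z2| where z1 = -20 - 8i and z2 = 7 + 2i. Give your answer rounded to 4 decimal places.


Step 1: |z1| = sqrt((-20)^2 + (-8)^2) = sqrt(464)
Step 2: |z2| = sqrt(7^2 + 2^2) = sqrt(53)
Step 3: |z1*z2| = |z1|*|z2| = sqrt(464) * sqrt(53) = sqrt(464 * 53) = sqrt(24592)
Step 4: = 156.8184

156.8184


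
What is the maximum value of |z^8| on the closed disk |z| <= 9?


Step 1: On |z| = 9, |f(z)| = |z|^8 = 9^8
Step 2: By maximum modulus principle, maximum is on boundary.
Step 3: Maximum = 43046721 = 43046721

43046721


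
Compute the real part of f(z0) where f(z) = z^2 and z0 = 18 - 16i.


Step 1: z0 = 18 - 16i
Step 2: z0^2 = 18^2 - (-16)^2 - 576i
Step 3: real part = 324 - 256 = 68

68


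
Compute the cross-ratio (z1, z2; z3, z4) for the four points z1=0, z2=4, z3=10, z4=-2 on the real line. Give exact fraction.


Step 1: (z1-z3)(z2-z4) = (-10) * 6 = -60
Step 2: (z1-z4)(z2-z3) = 2 * (-6) = -12
Step 3: Cross-ratio = 60/12 = 5

5


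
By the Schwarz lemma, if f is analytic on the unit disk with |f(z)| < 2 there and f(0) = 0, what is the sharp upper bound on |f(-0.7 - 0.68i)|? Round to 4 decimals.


Step 1: g = f/2 maps D -> D with g(0) = 0, so by the Schwarz lemma |g(z)| <= |z|, i.e. |f(z)| <= 2|z|; this is sharp (f(z) = 2z).
Step 2: |z0|^2 = (-0.7)^2 + (-0.68)^2 = 0.9524
Step 3: |z0| = sqrt(0.9524) = 0.97591
Step 4: Best bound = 2 * |z0| = 2 * 0.97591 = 1.9518

1.9518


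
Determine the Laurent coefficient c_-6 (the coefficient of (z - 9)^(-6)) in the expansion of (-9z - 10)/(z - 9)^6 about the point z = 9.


Step 1: Write the numerator in powers of (z - 9): -9z - 10 = -9(z - 9) + (-9*9 - 10) = -9(z - 9) - 91
Step 2: Divide by (z - 9)^6: f(z) = -91(z - 9)^(-6) - 9(z - 9)^(-5)
Step 3: This finite sum is the Laurent series of f about z = 9.
Step 4: Coefficient of (z - 9)^(-6) = -9*9 - 10 = -91

-91


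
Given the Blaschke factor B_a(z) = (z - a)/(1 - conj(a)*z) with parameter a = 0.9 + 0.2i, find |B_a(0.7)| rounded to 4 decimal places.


Step 1: Numerator z0 - a = 0.7 - (0.9 + 0.2i) = -0.2 - 0.2i
Step 2: Denominator 1 - conj(a)*z0 = 1 - (0.9 - 0.2i)*0.7 = 0.37 + 0.14i
Step 3: |z0 - a|^2 = (-0.2)^2 + (-0.2)^2 = 0.08; |1 - conj(a)*z0|^2 = 0.37^2 + 0.14^2 = 0.1565
Step 4: |B_a(0.7)| = sqrt(0.08 / 0.1565) = sqrt(0.511182)
Step 5: = 0.715

0.715


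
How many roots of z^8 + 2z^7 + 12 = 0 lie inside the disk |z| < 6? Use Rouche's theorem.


Step 1: On |z| = 6 the three terms have sizes |z^8| = 6^8 = 1679616, |2z^7| = 2*6^7 = 559872, |12| = 12
Step 2: The dominant term is g(z) = z^8; let h(z) = 2z^7 + 12 so f = g + h
Step 3: On |z| = 6: |g| = 1679616 and |h| <= 559872 + 12 = 559884
Step 4: Since 1679616 > 559884, |h| < |g| on |z| = 6, so by Rouche f has the same number of zeros as g inside |z| < 6
Step 5: g(z) = z^8 has 8 zeros (all at the origin) inside |z| < 6. Answer = 8

8


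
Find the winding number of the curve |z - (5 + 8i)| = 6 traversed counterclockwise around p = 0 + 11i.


Step 1: Center c = (5, 8), radius = 6
Step 2: |p - c|^2 = (-5)^2 + 3^2 = 34
Step 3: r^2 = 36
Step 4: |p-c| < r so winding number = 1

1


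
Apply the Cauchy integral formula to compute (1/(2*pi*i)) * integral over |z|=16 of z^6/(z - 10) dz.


Step 1: f(z) = z^6, a = 10 is inside |z| = 16
Step 2: By Cauchy integral formula: (1/(2pi*i)) * integral = f(a)
Step 3: f(10) = 10^6 = 1000000

1000000


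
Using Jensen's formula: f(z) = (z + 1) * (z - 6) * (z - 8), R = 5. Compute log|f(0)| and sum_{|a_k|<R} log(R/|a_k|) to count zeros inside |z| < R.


Jensen's formula: (1/2pi)*integral log|f(Re^it)|dt = log|f(0)| + sum_{|a_k|<R} log(R/|a_k|)
Step 1: f(0) = 1 * (-6) * (-8) = 48
Step 2: log|f(0)| = log|-1| + log|6| + log|8| = 3.8712
Step 3: Zeros inside |z| < 5: -1
Step 4: Jensen sum = log(5/1) = 1.6094
Step 5: n(R) = number of terms in the Jensen sum = count of zeros inside |z| < 5 = 1

1


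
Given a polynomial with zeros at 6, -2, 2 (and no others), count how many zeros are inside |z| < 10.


Step 1: Check each root:
  z = 6: |6| = 6 < 10
  z = -2: |-2| = 2 < 10
  z = 2: |2| = 2 < 10
Step 2: Count = 3

3


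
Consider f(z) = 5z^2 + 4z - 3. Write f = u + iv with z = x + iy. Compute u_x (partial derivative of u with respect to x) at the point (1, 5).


Step 1: f(z) = 5(x+iy)^2 + 4(x+iy) - 3
Step 2: u = 5(x^2 - y^2) + 4x - 3
Step 3: u_x = 10x + 4
Step 4: At (1, 5): u_x = 10 + 4 = 14

14


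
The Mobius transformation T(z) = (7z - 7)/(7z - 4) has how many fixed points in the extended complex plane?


Step 1: Fixed points satisfy T(z) = z
Step 2: 7z^2 - 11z + 7 = 0
Step 3: Discriminant = (-11)^2 - 4*7*7 = -75
Step 4: Number of fixed points = 2

2


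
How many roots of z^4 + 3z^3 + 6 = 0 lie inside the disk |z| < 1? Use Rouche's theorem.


Step 1: On |z| = 1 the three terms have sizes |z^4| = 1^4 = 1, |3z^3| = 3*1^3 = 3, |6| = 6
Step 2: The dominant term is g(z) = 6; let h(z) = z^4 + 3z^3 so f = g + h
Step 3: On |z| = 1: |g| = 6 and |h| <= 1 + 3 = 4
Step 4: Since 6 > 4, |h| < |g| on |z| = 1, so by Rouche f has the same number of zeros as g inside |z| < 1
Step 5: g(z) = 6 is a nonzero constant with no zeros inside |z| < 1. Answer = 0

0


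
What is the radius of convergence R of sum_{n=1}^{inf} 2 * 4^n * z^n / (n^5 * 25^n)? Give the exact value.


Step 1: General term a_n = 2 * 4^n / (n^5 * 25^n)
Step 2: By the root test, |a_n|^(1/n) = 2^(1/n) * 4 / (n^(5/n) * 25) -> 4/25 as n -> infinity (since 2^(1/n) -> 1 and n^(5/n) -> 1)
Step 3: R = 1/lim|a_n|^(1/n) = 25/4

25/4


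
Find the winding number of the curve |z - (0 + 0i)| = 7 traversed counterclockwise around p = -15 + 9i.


Step 1: Center c = (0, 0), radius = 7
Step 2: |p - c|^2 = (-15)^2 + 9^2 = 306
Step 3: r^2 = 49
Step 4: |p-c| > r so winding number = 0

0


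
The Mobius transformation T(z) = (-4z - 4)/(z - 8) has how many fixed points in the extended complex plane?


Step 1: Fixed points satisfy T(z) = z
Step 2: z^2 - 4z + 4 = 0
Step 3: Discriminant = (-4)^2 - 4*1*4 = 0
Step 4: Number of fixed points = 1

1


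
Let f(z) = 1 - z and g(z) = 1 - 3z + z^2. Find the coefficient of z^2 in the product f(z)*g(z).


Step 1: z^2 term in f*g comes from: (1)*(z^2) + (-z)*(-3z) + (0)*(1)
Step 2: = 1 + 3 + 0
Step 3: = 4

4


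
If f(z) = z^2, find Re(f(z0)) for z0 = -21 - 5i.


Step 1: z0 = -21 - 5i
Step 2: z0^2 = (-21)^2 - (-5)^2 + 210i
Step 3: real part = 441 - 25 = 416

416


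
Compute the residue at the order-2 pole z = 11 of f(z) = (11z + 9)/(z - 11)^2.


Step 1: Pole of order 2 at z = 11
Step 2: Res = lim d/dz [(z - 11)^2 * f(z)] as z -> 11
Step 3: (z - 11)^2 * f(z) = 11z + 9
Step 4: d/dz[11z + 9] = 11

11


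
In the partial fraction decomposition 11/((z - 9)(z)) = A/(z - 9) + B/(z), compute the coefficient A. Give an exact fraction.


Step 1: Multiply both sides by (z - 9) and set z = 9
Step 2: A = 11 / (9 - 0)
Step 3: A = 11 / 9
Step 4: A = 11/9

11/9


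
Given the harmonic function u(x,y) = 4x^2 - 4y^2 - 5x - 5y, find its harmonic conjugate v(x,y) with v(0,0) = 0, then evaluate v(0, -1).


Step 1: v_x = -u_y = 8y + 5
Step 2: v_y = u_x = 8x - 5
Step 3: v = 8xy + 5x - 5y + C
Step 4: v(0,0) = 0 => C = 0
Step 5: v(0, -1) = 5

5


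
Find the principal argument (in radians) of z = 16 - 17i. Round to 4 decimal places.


Step 1: z = 16 - 17i
Step 2: arg(z) = atan2(-17, 16)
Step 3: arg(z) = -0.8157

-0.8157


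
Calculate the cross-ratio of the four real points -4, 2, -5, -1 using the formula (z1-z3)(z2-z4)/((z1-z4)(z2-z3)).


Step 1: (z1-z3)(z2-z4) = 1 * 3 = 3
Step 2: (z1-z4)(z2-z3) = (-3) * 7 = -21
Step 3: Cross-ratio = -3/21 = -1/7

-1/7


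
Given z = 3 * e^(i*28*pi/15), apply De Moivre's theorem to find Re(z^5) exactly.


Step 1: By De Moivre's theorem, z^5 = 3^5 * e^(i*5*28*pi/15) = 243 * (cos(28*pi/3) + i*sin(28*pi/3))
Step 2: |z|^5 = 3^5 = 243
Step 3: Reduce the angle mod 2*pi: 28*pi/3 - 8*pi = 4*pi/3
Step 4: cos(4*pi/3) = -1/2
Step 5: Re(z^5) = 243 * (-1/2) = -243/2

-243/2


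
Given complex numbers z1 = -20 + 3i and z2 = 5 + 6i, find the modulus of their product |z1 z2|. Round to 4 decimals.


Step 1: |z1| = sqrt((-20)^2 + 3^2) = sqrt(409)
Step 2: |z2| = sqrt(5^2 + 6^2) = sqrt(61)
Step 3: |z1*z2| = |z1|*|z2| = sqrt(409) * sqrt(61) = sqrt(409 * 61) = sqrt(24949)
Step 4: = 157.9525

157.9525


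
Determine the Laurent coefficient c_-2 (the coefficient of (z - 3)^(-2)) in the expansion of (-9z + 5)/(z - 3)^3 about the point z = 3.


Step 1: Write the numerator in powers of (z - 3): -9z + 5 = -9(z - 3) + (-9*3 + 5) = -9(z - 3) - 22
Step 2: Divide by (z - 3)^3: f(z) = -22(z - 3)^(-3) - 9(z - 3)^(-2)
Step 3: This finite sum is the Laurent series of f about z = 3.
Step 4: Coefficient of (z - 3)^(-2) = coefficient of (z - 3) in the re-centred numerator = -9

-9


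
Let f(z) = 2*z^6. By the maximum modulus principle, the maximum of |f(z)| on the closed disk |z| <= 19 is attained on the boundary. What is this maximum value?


Step 1: On |z| = 19, |f(z)| = 2 * |z|^6 = 2 * 19^6
Step 2: By maximum modulus principle, maximum is on boundary.
Step 3: Maximum = 2 * 47045881 = 94091762

94091762


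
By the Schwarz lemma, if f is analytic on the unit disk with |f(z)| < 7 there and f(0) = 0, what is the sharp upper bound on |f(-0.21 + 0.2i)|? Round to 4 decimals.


Step 1: g = f/7 maps D -> D with g(0) = 0, so by the Schwarz lemma |g(z)| <= |z|, i.e. |f(z)| <= 7|z|; this is sharp (f(z) = 7z).
Step 2: |z0|^2 = (-0.21)^2 + 0.2^2 = 0.0841
Step 3: |z0| = sqrt(0.0841) = 0.29
Step 4: Best bound = 7 * |z0| = 7 * 0.29 = 2.03

2.03


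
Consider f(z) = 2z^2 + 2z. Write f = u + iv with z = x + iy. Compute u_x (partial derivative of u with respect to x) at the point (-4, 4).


Step 1: f(z) = 2(x+iy)^2 + 2(x+iy) + 0
Step 2: u = 2(x^2 - y^2) + 2x + 0
Step 3: u_x = 4x + 2
Step 4: At (-4, 4): u_x = -16 + 2 = -14

-14


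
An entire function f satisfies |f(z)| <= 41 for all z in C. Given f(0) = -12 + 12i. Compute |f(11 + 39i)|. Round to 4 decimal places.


Step 1: By Liouville's theorem, a bounded entire function is constant.
Step 2: f(z) = f(0) = -12 + 12i for all z.
Step 3: |f(w)| = |-12 + 12i| = sqrt(144 + 144)
Step 4: = 16.9706

16.9706


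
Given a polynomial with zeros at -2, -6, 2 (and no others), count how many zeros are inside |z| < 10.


Step 1: Check each root:
  z = -2: |-2| = 2 < 10
  z = -6: |-6| = 6 < 10
  z = 2: |2| = 2 < 10
Step 2: Count = 3

3


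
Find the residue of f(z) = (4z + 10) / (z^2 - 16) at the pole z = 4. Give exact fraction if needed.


Step 1: Q(z) = z^2 - 16 = (z - 4)(z + 4)
Step 2: Q'(z) = 2z
Step 3: Q'(4) = 8, P(4) = 26
Step 4: Res = P(4)/Q'(4) = 26/8 = 13/4

13/4


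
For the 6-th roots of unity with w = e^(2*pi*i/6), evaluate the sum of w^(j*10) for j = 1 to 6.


Step 1: The sum sum_{j=1}^{n} w^(k*j) equals n if n | k, else 0.
Step 2: Here n = 6, k = 10
Step 3: Does n divide k? 6 | 10 -> False
Step 4: Sum = 0

0


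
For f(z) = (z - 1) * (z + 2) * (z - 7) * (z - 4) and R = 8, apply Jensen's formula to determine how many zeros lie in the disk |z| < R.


Jensen's formula: (1/2pi)*integral log|f(Re^it)|dt = log|f(0)| + sum_{|a_k|<R} log(R/|a_k|)
Step 1: f(0) = (-1) * 2 * (-7) * (-4) = -56
Step 2: log|f(0)| = log|1| + log|-2| + log|7| + log|4| = 4.0254
Step 3: Zeros inside |z| < 8: 1, -2, 7, 4
Step 4: Jensen sum = log(8/1) + log(8/2) + log(8/7) + log(8/4) = 4.2924
Step 5: n(R) = number of terms in the Jensen sum = count of zeros inside |z| < 8 = 4

4


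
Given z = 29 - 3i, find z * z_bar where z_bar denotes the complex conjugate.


Step 1: conj(z) = 29 + 3i
Step 2: z * conj(z) = 29^2 + (-3)^2
Step 3: = 841 + 9 = 850

850


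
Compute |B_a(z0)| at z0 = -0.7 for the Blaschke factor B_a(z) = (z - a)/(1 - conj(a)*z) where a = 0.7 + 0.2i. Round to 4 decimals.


Step 1: Numerator z0 - a = -0.7 - (0.7 + 0.2i) = -1.4 - 0.2i
Step 2: Denominator 1 - conj(a)*z0 = 1 - (0.7 - 0.2i)*(-0.7) = 1.49 - 0.14i
Step 3: |z0 - a|^2 = (-1.4)^2 + (-0.2)^2 = 2; |1 - conj(a)*z0|^2 = 1.49^2 + (-0.14)^2 = 2.2397
Step 4: |B_a(-0.7)| = sqrt(2 / 2.2397) = sqrt(0.892977)
Step 5: = 0.945

0.945


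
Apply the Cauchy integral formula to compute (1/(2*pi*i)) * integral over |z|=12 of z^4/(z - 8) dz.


Step 1: f(z) = z^4, a = 8 is inside |z| = 12
Step 2: By Cauchy integral formula: (1/(2pi*i)) * integral = f(a)
Step 3: f(8) = 8^4 = 4096

4096


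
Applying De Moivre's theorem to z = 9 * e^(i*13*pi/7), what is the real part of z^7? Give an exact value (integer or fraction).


Step 1: By De Moivre's theorem, z^7 = 9^7 * e^(i*7*13*pi/7) = 4782969 * (cos(13*pi) + i*sin(13*pi))
Step 2: |z|^7 = 9^7 = 4782969
Step 3: Reduce the angle mod 2*pi: 13*pi - 12*pi = pi
Step 4: cos(pi) = -1
Step 5: Re(z^7) = 4782969 * (-1) = -4782969

-4782969


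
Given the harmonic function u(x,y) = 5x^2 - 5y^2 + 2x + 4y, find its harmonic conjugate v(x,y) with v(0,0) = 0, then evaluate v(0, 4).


Step 1: v_x = -u_y = 10y - 4
Step 2: v_y = u_x = 10x + 2
Step 3: v = 10xy - 4x + 2y + C
Step 4: v(0,0) = 0 => C = 0
Step 5: v(0, 4) = 8

8


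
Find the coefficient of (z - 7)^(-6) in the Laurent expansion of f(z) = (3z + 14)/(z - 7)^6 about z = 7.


Step 1: Write the numerator in powers of (z - 7): 3z + 14 = 3(z - 7) + (3*7 + 14) = 3(z - 7) + 35
Step 2: Divide by (z - 7)^6: f(z) = 35(z - 7)^(-6) + 3(z - 7)^(-5)
Step 3: This finite sum is the Laurent series of f about z = 7.
Step 4: Coefficient of (z - 7)^(-6) = 3*7 + 14 = 35

35


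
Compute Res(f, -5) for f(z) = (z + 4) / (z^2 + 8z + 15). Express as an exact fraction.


Step 1: Q(z) = z^2 + 8z + 15 = (z + 5)(z + 3)
Step 2: Q'(z) = 2z + 8
Step 3: Q'(-5) = -2, P(-5) = -1
Step 4: Res = P(-5)/Q'(-5) = -1/(-2) = 1/2

1/2


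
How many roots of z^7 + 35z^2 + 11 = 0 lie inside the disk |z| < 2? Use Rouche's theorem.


Step 1: On |z| = 2 the three terms have sizes |z^7| = 2^7 = 128, |35z^2| = 35*2^2 = 140, |11| = 11
Step 2: The dominant term is g(z) = 35z^2; let h(z) = z^7 + 11 so f = g + h
Step 3: On |z| = 2: |g| = 140 and |h| <= 128 + 11 = 139
Step 4: Since 140 > 139, |h| < |g| on |z| = 2, so by Rouche f has the same number of zeros as g inside |z| < 2
Step 5: g(z) = 35z^2 has 2 zeros (at the origin, multiplicity 2) inside |z| < 2. Answer = 2

2
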